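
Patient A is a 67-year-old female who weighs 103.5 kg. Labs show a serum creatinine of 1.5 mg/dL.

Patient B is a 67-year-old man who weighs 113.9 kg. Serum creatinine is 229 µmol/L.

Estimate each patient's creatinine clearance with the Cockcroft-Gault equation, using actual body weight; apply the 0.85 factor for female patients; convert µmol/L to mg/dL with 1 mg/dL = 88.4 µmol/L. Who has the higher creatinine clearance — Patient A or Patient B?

Patient A: CrCl = (140 − 67) × 103.5 / (72 × 1.5) × 0.85 = 7555.5 / 108.00 × 0.85 ≈ 59.5 mL/min
Patient B: SCr = 229 / 88.4 = 2.59 mg/dL
Patient B: CrCl = (140 − 67) × 113.9 / (72 × 2.59) = 8314.7 / 186.48 ≈ 44.6 mL/min
59.5 vs 44.6 mL/min → Patient A is higher.

Patient A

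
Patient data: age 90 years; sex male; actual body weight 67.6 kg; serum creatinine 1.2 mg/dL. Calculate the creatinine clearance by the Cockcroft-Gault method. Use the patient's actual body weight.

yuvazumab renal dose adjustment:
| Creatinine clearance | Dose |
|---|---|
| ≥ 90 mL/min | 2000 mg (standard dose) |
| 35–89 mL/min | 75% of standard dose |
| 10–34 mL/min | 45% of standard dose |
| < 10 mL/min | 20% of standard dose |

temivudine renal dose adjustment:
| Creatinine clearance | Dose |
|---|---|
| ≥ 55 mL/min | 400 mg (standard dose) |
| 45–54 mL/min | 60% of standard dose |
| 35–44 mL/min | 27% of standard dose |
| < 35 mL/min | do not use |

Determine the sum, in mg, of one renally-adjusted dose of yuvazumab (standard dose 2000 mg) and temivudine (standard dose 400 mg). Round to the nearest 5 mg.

1610 mg

CrCl = (140 − 90) × 67.6 / (72 × 1.2) = 3380.0 / 86.40 ≈ 39.1 mL/min
CrCl ≈ 39 mL/min.
yuvazumab: 35–89 mL/min → 75% of 2000 mg = 1500 mg.
temivudine: 35–44 mL/min → 27% of 400 mg = 108 mg.
Total = 1500 + 108 = 1608 mg.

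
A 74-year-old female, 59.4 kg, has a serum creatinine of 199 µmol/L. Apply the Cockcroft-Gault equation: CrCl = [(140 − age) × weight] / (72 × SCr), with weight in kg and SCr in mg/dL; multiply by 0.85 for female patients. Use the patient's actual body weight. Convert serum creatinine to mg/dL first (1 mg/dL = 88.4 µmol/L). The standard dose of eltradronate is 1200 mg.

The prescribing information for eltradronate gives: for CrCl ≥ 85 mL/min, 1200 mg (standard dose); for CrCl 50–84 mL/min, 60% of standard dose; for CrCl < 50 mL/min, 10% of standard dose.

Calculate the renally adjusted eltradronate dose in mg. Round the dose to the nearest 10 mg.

120 mg

SCr = 199 / 88.4 = 2.251 mg/dL
CrCl = (140 − 74) × 59.4 / (72 × 2.251) × 0.85 = 3920.4 / 162.07 × 0.85 ≈ 20.6 mL/min
CrCl ≈ 21 mL/min → bracket < 50 mL/min.
10% of 1200 mg = 120 mg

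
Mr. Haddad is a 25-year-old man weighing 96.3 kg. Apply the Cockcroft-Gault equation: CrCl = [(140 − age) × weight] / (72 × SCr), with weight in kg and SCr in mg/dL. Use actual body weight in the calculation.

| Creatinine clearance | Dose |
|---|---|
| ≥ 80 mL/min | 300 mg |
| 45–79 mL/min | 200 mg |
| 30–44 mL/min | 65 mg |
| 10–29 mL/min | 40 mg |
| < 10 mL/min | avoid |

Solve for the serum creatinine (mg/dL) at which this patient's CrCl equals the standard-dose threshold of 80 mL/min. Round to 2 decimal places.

1.92 mg/dL

Standard dose requires CrCl ≥ 80 mL/min.
Set (140 − 25) × 96.3 / (72 × SCr) = 80
SCr = (140 − 25) × 96.3 / (72 × 80) = 1.923 mg/dL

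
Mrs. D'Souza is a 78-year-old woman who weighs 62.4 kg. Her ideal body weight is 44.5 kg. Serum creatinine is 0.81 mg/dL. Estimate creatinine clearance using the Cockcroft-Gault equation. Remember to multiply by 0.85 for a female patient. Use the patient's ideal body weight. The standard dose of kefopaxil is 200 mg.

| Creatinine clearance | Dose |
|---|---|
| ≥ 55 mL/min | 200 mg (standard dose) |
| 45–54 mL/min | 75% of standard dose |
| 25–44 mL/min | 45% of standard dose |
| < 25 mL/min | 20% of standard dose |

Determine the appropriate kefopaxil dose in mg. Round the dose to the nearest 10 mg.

90 mg

CrCl = (140 − 78) × 44.5 / (72 × 0.81) × 0.85 = 2759.0 / 58.32 × 0.85 ≈ 40.2 mL/min
CrCl ≈ 40 mL/min → bracket 25–44 mL/min.
45% of 200 mg = 90 mg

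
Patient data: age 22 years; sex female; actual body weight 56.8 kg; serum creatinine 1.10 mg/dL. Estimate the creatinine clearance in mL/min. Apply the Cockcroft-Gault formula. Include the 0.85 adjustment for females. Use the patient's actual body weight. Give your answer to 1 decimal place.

CrCl = (140 − 22) × 56.8 / (72 × 1.1) × 0.85 = 6702.4 / 79.20 × 0.85 ≈ 71.9 mL/min

71.9 mL/min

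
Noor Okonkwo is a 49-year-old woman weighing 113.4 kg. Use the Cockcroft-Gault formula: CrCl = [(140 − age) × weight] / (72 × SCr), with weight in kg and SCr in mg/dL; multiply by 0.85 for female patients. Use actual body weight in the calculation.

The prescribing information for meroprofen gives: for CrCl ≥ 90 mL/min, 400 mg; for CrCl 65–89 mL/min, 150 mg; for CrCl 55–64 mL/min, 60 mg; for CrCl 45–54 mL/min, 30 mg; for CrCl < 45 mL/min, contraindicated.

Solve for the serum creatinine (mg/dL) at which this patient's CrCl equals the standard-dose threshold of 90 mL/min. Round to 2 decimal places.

Standard dose requires CrCl ≥ 90 mL/min.
Set (140 − 49) × 113.4 × 0.85 / (72 × SCr) = 90
SCr = (140 − 49) × 113.4 × 0.85 / (72 × 90) = 1.354 mg/dL

1.35 mg/dL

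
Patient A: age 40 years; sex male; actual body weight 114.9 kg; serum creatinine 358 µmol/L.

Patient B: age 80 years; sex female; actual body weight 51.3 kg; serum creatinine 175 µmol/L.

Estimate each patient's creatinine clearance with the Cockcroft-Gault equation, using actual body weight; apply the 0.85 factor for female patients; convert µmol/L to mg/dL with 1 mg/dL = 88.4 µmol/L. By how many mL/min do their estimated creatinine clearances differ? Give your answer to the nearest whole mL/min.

21 mL/min

Patient A: SCr = 358 / 88.4 = 4.05 mg/dL
Patient A: CrCl = (140 − 40) × 114.9 / (72 × 4.05) = 11490.0 / 291.60 ≈ 39.4 mL/min
Patient B: SCr = 175 / 88.4 = 1.98 mg/dL
Patient B: CrCl = (140 − 80) × 51.3 / (72 × 1.98) × 0.85 = 3078.0 / 142.56 × 0.85 ≈ 18.4 mL/min
|39.4 − 18.4| = 21.0 mL/min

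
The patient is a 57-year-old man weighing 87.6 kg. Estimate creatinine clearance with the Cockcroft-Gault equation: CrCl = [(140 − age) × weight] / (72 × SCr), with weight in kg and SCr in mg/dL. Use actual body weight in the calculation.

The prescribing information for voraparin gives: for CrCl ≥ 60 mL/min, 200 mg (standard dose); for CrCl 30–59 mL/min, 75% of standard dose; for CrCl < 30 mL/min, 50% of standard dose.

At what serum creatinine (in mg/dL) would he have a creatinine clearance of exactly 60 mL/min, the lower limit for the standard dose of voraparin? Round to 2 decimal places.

Standard dose requires CrCl ≥ 60 mL/min.
Set (140 − 57) × 87.6 / (72 × SCr) = 60
SCr = (140 − 57) × 87.6 / (72 × 60) = 1.683 mg/dL

1.68 mg/dL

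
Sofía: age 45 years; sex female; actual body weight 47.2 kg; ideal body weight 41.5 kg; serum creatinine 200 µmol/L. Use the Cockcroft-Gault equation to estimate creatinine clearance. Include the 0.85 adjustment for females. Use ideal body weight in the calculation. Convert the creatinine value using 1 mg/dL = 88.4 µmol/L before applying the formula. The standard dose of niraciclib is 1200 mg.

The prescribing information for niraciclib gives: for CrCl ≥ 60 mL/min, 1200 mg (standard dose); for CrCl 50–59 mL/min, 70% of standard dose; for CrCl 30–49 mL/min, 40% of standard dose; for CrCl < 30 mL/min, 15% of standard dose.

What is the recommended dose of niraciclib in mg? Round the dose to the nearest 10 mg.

SCr = 200 / 88.4 = 2.262 mg/dL
CrCl = (140 − 45) × 41.5 / (72 × 2.262) × 0.85 = 3942.5 / 162.86 × 0.85 ≈ 20.6 mL/min
CrCl ≈ 21 mL/min → bracket < 30 mL/min.
15% of 1200 mg = 180 mg

180 mg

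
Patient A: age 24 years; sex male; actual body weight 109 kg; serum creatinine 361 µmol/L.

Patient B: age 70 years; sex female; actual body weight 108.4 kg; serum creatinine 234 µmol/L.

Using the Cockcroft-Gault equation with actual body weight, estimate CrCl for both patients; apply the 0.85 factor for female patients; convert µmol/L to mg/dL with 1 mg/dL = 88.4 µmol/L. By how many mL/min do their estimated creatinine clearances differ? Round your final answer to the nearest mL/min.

9 mL/min

Patient A: SCr = 361 / 88.4 = 4.084 mg/dL
Patient A: CrCl = (140 − 24) × 109 / (72 × 4.084) = 12644.0 / 294.05 ≈ 43.0 mL/min
Patient B: SCr = 234 / 88.4 = 2.647 mg/dL
Patient B: CrCl = (140 − 70) × 108.4 / (72 × 2.647) × 0.85 = 7588.0 / 190.58 × 0.85 ≈ 33.8 mL/min
|43.0 − 33.8| = 9.2 mL/min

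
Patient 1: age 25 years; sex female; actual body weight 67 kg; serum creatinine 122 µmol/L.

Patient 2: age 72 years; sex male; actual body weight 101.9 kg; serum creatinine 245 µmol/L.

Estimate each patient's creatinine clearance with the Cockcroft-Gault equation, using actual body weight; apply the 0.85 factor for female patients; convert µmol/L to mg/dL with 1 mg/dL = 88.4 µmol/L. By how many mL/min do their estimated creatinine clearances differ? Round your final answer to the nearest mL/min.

31 mL/min

Patient 1: SCr = 122 / 88.4 = 1.38 mg/dL
Patient 1: CrCl = (140 − 25) × 67 / (72 × 1.38) × 0.85 = 7705.0 / 99.36 × 0.85 ≈ 65.9 mL/min
Patient 2: SCr = 245 / 88.4 = 2.771 mg/dL
Patient 2: CrCl = (140 − 72) × 101.9 / (72 × 2.771) = 6929.2 / 199.51 ≈ 34.7 mL/min
|65.9 − 34.7| = 31.2 mL/min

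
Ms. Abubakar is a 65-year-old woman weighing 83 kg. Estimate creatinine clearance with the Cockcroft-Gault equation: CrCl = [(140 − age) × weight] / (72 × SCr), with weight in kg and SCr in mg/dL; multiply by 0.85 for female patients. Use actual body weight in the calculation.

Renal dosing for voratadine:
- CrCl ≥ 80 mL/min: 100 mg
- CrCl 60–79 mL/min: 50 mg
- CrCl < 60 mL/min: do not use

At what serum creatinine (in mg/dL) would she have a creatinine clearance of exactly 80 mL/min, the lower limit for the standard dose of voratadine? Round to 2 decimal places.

Standard dose requires CrCl ≥ 80 mL/min.
Set (140 − 65) × 83 × 0.85 / (72 × SCr) = 80
SCr = (140 − 65) × 83 × 0.85 / (72 × 80) = 0.919 mg/dL

0.92 mg/dL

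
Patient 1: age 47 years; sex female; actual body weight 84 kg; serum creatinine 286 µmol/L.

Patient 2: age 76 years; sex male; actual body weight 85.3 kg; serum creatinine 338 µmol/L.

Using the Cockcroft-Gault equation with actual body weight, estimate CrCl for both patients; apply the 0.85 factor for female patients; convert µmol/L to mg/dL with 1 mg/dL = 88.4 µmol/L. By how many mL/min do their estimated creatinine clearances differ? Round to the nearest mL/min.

9 mL/min

Patient 1: SCr = 286 / 88.4 = 3.235 mg/dL
Patient 1: CrCl = (140 − 47) × 84 / (72 × 3.235) × 0.85 = 7812.0 / 232.92 × 0.85 ≈ 28.5 mL/min
Patient 2: SCr = 338 / 88.4 = 3.824 mg/dL
Patient 2: CrCl = (140 − 76) × 85.3 / (72 × 3.824) = 5459.2 / 275.33 ≈ 19.8 mL/min
|28.5 − 19.8| = 8.7 mL/min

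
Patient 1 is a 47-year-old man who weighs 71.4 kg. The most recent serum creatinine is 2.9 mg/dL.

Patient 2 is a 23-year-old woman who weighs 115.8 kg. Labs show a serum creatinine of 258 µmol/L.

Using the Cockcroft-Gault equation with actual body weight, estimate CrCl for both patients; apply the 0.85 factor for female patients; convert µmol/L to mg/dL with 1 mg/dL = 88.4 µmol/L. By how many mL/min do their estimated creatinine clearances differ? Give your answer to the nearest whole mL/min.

23 mL/min

Patient 1: CrCl = (140 − 47) × 71.4 / (72 × 2.9) = 6640.2 / 208.80 ≈ 31.8 mL/min
Patient 2: SCr = 258 / 88.4 = 2.919 mg/dL
Patient 2: CrCl = (140 − 23) × 115.8 / (72 × 2.919) × 0.85 = 13548.6 / 210.17 × 0.85 ≈ 54.8 mL/min
|31.8 − 54.8| = 23.0 mL/min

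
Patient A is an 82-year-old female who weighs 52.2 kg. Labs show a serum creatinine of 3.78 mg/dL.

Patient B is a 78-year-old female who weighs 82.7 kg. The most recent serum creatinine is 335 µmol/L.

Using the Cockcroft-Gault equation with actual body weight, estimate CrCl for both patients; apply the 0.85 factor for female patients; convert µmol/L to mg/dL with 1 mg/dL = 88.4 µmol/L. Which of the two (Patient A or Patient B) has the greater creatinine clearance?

Patient A: CrCl = (140 − 82) × 52.2 / (72 × 3.78) × 0.85 = 3027.6 / 272.16 × 0.85 ≈ 9.5 mL/min
Patient B: SCr = 335 / 88.4 = 3.79 mg/dL
Patient B: CrCl = (140 − 78) × 82.7 / (72 × 3.79) × 0.85 = 5127.4 / 272.88 × 0.85 ≈ 16.0 mL/min
9.5 vs 16.0 mL/min → Patient B is higher.

Patient B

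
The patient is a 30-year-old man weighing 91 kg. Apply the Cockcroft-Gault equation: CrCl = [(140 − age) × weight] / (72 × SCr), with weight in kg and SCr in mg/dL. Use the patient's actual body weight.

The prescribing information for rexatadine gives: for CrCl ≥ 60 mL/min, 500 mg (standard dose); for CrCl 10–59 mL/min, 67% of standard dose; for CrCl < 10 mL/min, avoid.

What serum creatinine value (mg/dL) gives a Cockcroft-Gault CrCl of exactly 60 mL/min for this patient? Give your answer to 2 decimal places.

Standard dose requires CrCl ≥ 60 mL/min.
Set (140 − 30) × 91 / (72 × SCr) = 60
SCr = (140 − 30) × 91 / (72 × 60) = 2.317 mg/dL

2.32 mg/dL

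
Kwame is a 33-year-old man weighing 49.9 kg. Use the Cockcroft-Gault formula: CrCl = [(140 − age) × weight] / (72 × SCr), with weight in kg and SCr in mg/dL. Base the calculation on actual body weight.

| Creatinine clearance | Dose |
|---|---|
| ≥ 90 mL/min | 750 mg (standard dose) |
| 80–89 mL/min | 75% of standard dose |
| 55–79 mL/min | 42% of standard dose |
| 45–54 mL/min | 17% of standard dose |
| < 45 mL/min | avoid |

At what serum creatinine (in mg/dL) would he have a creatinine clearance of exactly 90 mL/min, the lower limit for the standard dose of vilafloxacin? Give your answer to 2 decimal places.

0.82 mg/dL

Standard dose requires CrCl ≥ 90 mL/min.
Set (140 − 33) × 49.9 / (72 × SCr) = 90
SCr = (140 − 33) × 49.9 / (72 × 90) = 0.824 mg/dL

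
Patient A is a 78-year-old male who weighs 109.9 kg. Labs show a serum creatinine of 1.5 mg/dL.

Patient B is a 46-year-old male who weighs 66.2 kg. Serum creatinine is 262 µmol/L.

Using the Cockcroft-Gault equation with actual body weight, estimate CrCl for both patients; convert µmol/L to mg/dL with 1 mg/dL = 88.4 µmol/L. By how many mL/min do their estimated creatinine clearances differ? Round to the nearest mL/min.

34 mL/min

Patient A: CrCl = (140 − 78) × 109.9 / (72 × 1.5) = 6813.8 / 108.00 ≈ 63.1 mL/min
Patient B: SCr = 262 / 88.4 = 2.964 mg/dL
Patient B: CrCl = (140 − 46) × 66.2 / (72 × 2.964) = 6222.8 / 213.41 ≈ 29.2 mL/min
|63.1 − 29.2| = 33.9 mL/min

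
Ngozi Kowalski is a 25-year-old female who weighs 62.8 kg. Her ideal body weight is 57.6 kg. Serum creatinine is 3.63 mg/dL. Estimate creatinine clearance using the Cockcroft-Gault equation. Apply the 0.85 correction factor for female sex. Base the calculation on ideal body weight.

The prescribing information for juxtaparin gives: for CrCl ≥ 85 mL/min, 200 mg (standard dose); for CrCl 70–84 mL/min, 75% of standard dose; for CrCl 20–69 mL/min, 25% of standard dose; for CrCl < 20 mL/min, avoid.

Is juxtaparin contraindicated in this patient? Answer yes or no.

no

CrCl = (140 − 25) × 57.6 / (72 × 3.63) × 0.85 = 6624.0 / 261.36 × 0.85 ≈ 21.5 mL/min
CrCl ≈ 22 mL/min, which is ≥ 20 mL/min.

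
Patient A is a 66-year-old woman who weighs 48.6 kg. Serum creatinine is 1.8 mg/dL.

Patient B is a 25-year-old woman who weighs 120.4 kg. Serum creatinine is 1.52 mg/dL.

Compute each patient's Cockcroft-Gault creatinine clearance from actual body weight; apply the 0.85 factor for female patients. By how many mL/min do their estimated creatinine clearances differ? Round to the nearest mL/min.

84 mL/min

Patient A: CrCl = (140 − 66) × 48.6 / (72 × 1.8) × 0.85 = 3596.4 / 129.60 × 0.85 ≈ 23.6 mL/min
Patient B: CrCl = (140 − 25) × 120.4 / (72 × 1.52) × 0.85 = 13846.0 / 109.44 × 0.85 ≈ 107.5 mL/min
|23.6 − 107.5| = 83.9 mL/min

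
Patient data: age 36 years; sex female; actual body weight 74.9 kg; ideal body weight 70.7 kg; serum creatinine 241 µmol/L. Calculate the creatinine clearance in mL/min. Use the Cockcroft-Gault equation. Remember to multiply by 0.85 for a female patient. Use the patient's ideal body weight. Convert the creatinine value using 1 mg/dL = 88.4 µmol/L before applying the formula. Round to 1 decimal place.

SCr = 241 / 88.4 = 2.726 mg/dL
CrCl = (140 − 36) × 70.7 / (72 × 2.726) × 0.85 = 7352.8 / 196.27 × 0.85 ≈ 31.8 mL/min

31.8 mL/min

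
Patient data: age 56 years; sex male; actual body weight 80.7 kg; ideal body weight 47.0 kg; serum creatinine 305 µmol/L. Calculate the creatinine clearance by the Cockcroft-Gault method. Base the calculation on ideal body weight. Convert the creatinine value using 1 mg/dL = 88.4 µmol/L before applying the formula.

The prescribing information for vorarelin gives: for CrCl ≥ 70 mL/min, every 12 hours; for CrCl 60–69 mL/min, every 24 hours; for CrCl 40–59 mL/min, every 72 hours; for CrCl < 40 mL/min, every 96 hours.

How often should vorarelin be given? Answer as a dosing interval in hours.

every 96 hours

SCr = 305 / 88.4 = 3.45 mg/dL
CrCl = (140 − 56) × 47 / (72 × 3.45) = 3948.0 / 248.40 ≈ 15.9 mL/min
CrCl ≈ 16 mL/min → bracket < 40 mL/min → every 96 hours.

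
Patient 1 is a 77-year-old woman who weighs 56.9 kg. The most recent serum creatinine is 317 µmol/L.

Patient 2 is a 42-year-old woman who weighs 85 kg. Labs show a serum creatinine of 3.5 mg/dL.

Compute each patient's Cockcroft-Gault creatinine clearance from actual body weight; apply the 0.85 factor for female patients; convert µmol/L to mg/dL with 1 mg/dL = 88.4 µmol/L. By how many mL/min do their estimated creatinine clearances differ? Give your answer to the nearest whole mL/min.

16 mL/min

Patient 1: SCr = 317 / 88.4 = 3.586 mg/dL
Patient 1: CrCl = (140 − 77) × 56.9 / (72 × 3.586) × 0.85 = 3584.7 / 258.19 × 0.85 ≈ 11.8 mL/min
Patient 2: CrCl = (140 − 42) × 85 / (72 × 3.5) × 0.85 = 8330.0 / 252.00 × 0.85 ≈ 28.1 mL/min
|11.8 − 28.1| = 16.3 mL/min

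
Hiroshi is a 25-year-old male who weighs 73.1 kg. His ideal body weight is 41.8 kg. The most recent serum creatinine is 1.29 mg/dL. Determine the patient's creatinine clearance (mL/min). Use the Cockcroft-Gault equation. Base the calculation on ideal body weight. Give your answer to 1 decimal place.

51.8 mL/min

CrCl = (140 − 25) × 41.8 / (72 × 1.29) = 4807.0 / 92.88 ≈ 51.8 mL/min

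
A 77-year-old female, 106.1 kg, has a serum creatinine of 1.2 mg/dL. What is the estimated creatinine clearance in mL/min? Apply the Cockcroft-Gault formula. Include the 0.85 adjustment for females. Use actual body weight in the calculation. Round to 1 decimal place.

65.8 mL/min

CrCl = (140 − 77) × 106.1 / (72 × 1.2) × 0.85 = 6684.3 / 86.40 × 0.85 ≈ 65.8 mL/min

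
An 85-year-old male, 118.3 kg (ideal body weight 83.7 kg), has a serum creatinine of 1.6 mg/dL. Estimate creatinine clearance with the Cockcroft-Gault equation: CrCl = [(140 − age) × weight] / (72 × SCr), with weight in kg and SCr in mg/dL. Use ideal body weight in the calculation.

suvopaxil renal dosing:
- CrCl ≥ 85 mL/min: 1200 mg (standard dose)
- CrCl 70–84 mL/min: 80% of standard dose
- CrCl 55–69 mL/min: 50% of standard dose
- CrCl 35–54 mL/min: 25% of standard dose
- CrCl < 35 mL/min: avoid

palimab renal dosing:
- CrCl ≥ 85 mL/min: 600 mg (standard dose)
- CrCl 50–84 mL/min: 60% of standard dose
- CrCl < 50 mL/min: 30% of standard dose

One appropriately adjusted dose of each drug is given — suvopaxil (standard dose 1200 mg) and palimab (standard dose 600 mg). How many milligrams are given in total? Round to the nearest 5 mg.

480 mg

CrCl = (140 − 85) × 83.7 / (72 × 1.6) = 4603.5 / 115.20 ≈ 40.0 mL/min
CrCl ≈ 40 mL/min.
suvopaxil: 35–54 mL/min → 25% of 1200 mg = 300 mg.
palimab: < 50 mL/min → 30% of 600 mg = 180 mg.
Total = 300 + 180 = 480 mg.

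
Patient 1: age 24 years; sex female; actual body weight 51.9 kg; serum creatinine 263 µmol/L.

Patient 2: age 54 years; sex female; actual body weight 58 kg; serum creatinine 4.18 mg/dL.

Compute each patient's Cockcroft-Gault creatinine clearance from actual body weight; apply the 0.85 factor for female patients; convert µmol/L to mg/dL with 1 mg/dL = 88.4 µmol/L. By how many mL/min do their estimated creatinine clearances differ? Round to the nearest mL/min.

Patient 1: SCr = 263 / 88.4 = 2.975 mg/dL
Patient 1: CrCl = (140 − 24) × 51.9 / (72 × 2.975) × 0.85 = 6020.4 / 214.20 × 0.85 ≈ 23.9 mL/min
Patient 2: CrCl = (140 − 54) × 58 / (72 × 4.18) × 0.85 = 4988.0 / 300.96 × 0.85 ≈ 14.1 mL/min
|23.9 − 14.1| = 9.8 mL/min

10 mL/min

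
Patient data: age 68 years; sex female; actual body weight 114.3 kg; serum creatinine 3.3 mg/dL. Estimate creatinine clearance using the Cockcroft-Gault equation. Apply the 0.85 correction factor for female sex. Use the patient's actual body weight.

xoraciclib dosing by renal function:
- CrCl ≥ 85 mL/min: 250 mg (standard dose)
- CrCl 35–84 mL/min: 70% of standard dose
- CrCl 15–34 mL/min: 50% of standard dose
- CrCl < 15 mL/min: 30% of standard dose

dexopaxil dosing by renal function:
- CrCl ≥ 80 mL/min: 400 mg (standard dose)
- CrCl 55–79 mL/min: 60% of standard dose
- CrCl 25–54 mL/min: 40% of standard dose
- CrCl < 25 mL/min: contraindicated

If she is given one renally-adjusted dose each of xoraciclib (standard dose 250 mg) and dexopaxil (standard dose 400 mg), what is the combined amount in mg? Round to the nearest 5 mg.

285 mg

CrCl = (140 − 68) × 114.3 / (72 × 3.3) × 0.85 = 8229.6 / 237.60 × 0.85 ≈ 29.4 mL/min
CrCl ≈ 29 mL/min.
xoraciclib: 15–34 mL/min → 50% of 250 mg = 125 mg.
dexopaxil: 25–54 mL/min → 40% of 400 mg = 160 mg.
Total = 125 + 160 = 285 mg.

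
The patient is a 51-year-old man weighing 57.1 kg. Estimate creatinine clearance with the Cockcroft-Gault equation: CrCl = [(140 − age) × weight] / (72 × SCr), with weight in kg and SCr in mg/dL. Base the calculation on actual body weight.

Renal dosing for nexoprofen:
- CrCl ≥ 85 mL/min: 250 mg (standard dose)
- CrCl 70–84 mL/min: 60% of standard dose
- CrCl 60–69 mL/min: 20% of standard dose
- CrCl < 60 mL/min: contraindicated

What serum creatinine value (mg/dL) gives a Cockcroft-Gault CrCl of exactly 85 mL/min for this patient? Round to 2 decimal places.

Standard dose requires CrCl ≥ 85 mL/min.
Set (140 − 51) × 57.1 / (72 × SCr) = 85
SCr = (140 − 51) × 57.1 / (72 × 85) = 0.830 mg/dL

0.83 mg/dL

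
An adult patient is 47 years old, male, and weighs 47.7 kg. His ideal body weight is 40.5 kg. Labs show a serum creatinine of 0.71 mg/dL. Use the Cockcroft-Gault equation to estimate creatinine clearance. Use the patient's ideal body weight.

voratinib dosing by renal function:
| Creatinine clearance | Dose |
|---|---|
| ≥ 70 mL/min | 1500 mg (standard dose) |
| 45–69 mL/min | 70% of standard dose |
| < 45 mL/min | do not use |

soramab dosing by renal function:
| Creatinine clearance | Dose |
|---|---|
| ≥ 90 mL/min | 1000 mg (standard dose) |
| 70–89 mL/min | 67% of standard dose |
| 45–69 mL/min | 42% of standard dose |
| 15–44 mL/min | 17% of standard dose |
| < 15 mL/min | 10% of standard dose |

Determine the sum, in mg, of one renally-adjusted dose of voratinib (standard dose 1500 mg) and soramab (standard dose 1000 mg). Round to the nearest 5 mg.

2170 mg

CrCl = (140 − 47) × 40.5 / (72 × 0.71) = 3766.5 / 51.12 ≈ 73.7 mL/min
CrCl ≈ 74 mL/min.
voratinib: ≥ 70 mL/min → 100% of 1500 mg = 1500 mg.
soramab: 70–89 mL/min → 67% of 1000 mg = 670 mg.
Total = 1500 + 670 = 2170 mg.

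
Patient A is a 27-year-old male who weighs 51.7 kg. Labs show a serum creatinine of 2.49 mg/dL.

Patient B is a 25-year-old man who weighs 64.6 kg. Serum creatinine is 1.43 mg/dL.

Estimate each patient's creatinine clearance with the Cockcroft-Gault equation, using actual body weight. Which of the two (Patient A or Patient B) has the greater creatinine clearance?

Patient B

Patient A: CrCl = (140 − 27) × 51.7 / (72 × 2.49) = 5842.1 / 179.28 ≈ 32.6 mL/min
Patient B: CrCl = (140 − 25) × 64.6 / (72 × 1.43) = 7429.0 / 102.96 ≈ 72.2 mL/min
32.6 vs 72.2 mL/min → Patient B is higher.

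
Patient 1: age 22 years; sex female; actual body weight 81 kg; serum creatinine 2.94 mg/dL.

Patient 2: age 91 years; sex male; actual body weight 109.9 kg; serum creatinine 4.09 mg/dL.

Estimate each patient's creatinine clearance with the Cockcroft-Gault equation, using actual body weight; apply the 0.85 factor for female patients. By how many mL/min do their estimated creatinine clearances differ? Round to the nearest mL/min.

Patient 1: CrCl = (140 − 22) × 81 / (72 × 2.94) × 0.85 = 9558.0 / 211.68 × 0.85 ≈ 38.4 mL/min
Patient 2: CrCl = (140 − 91) × 109.9 / (72 × 4.09) = 5385.1 / 294.48 ≈ 18.3 mL/min
|38.4 − 18.3| = 20.1 mL/min

20 mL/min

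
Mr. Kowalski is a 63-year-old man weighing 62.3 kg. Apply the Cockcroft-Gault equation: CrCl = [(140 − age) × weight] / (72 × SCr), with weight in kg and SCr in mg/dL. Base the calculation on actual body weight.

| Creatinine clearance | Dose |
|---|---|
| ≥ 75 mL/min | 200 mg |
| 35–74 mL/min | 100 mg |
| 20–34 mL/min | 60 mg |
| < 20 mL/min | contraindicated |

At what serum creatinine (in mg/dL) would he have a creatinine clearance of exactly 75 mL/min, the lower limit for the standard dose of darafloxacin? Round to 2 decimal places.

0.89 mg/dL

Standard dose requires CrCl ≥ 75 mL/min.
Set (140 − 63) × 62.3 / (72 × SCr) = 75
SCr = (140 − 63) × 62.3 / (72 × 75) = 0.888 mg/dL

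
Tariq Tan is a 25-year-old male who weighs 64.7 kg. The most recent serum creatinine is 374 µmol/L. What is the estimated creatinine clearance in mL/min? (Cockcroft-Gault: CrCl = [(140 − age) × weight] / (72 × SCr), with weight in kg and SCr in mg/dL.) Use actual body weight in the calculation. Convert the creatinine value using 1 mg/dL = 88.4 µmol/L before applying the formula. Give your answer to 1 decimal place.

SCr = 374 / 88.4 = 4.231 mg/dL
CrCl = (140 − 25) × 64.7 / (72 × 4.231) = 7440.5 / 304.63 ≈ 24.4 mL/min

24.4 mL/min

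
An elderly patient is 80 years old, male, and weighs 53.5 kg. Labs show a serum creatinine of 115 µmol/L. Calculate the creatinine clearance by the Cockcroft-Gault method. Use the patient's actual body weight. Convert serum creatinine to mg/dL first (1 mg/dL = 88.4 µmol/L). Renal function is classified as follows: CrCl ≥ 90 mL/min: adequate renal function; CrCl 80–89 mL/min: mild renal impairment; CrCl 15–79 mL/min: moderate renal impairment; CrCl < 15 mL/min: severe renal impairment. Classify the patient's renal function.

SCr = 115 / 88.4 = 1.301 mg/dL
CrCl = (140 − 80) × 53.5 / (72 × 1.301) = 3210.0 / 93.67 ≈ 34.3 mL/min
34 mL/min falls in the 'moderate renal impairment' range.

moderate renal impairment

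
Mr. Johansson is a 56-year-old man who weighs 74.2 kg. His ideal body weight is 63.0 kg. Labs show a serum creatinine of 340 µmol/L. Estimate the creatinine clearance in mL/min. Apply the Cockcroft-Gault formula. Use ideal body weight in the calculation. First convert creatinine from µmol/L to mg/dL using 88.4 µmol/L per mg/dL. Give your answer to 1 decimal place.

19.1 mL/min

SCr = 340 / 88.4 = 3.846 mg/dL
CrCl = (140 − 56) × 63 / (72 × 3.846) = 5292.0 / 276.91 ≈ 19.1 mL/min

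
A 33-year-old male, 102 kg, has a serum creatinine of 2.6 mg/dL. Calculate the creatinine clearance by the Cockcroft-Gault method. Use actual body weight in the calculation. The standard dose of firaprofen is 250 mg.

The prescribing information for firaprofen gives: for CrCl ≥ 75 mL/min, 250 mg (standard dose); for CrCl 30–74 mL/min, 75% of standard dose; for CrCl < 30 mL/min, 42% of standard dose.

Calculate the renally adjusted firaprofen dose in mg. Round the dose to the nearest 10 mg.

CrCl = (140 − 33) × 102 / (72 × 2.6) = 10914.0 / 187.20 ≈ 58.3 mL/min
CrCl ≈ 58 mL/min → bracket 30–74 mL/min.
75% of 250 mg = 187.5 mg → 190 mg

190 mg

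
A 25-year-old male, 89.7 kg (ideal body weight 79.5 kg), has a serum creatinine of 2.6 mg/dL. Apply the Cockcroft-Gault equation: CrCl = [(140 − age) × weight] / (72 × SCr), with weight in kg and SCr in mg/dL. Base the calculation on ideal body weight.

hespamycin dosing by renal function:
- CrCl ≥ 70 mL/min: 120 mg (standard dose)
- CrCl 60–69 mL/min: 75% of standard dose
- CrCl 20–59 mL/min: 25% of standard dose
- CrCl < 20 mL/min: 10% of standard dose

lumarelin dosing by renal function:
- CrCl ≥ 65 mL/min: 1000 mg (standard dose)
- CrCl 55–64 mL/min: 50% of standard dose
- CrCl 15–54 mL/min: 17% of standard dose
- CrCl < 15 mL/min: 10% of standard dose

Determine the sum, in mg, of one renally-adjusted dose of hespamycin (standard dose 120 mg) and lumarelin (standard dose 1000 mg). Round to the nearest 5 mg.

200 mg

CrCl = (140 − 25) × 79.5 / (72 × 2.6) = 9142.5 / 187.20 ≈ 48.8 mL/min
CrCl ≈ 49 mL/min.
hespamycin: 20–59 mL/min → 25% of 120 mg = 30 mg.
lumarelin: 15–54 mL/min → 17% of 1000 mg = 170 mg.
Total = 30 + 170 = 200 mg.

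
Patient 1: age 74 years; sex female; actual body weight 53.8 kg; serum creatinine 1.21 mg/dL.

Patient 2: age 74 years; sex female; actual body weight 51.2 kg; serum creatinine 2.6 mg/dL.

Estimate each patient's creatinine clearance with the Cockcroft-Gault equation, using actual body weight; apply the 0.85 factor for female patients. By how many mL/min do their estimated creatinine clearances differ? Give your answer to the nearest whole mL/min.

Patient 1: CrCl = (140 − 74) × 53.8 / (72 × 1.21) × 0.85 = 3550.8 / 87.12 × 0.85 ≈ 34.6 mL/min
Patient 2: CrCl = (140 − 74) × 51.2 / (72 × 2.6) × 0.85 = 3379.2 / 187.20 × 0.85 ≈ 15.3 mL/min
|34.6 − 15.3| = 19.3 mL/min

19 mL/min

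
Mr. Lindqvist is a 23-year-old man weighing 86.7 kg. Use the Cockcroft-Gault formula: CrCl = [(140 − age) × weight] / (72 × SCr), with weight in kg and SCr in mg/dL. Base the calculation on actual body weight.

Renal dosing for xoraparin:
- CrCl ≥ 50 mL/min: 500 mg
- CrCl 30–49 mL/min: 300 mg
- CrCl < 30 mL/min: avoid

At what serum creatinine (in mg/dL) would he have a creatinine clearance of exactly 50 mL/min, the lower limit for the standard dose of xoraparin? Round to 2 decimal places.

Standard dose requires CrCl ≥ 50 mL/min.
Set (140 − 23) × 86.7 / (72 × SCr) = 50
SCr = (140 − 23) × 86.7 / (72 × 50) = 2.818 mg/dL

2.82 mg/dL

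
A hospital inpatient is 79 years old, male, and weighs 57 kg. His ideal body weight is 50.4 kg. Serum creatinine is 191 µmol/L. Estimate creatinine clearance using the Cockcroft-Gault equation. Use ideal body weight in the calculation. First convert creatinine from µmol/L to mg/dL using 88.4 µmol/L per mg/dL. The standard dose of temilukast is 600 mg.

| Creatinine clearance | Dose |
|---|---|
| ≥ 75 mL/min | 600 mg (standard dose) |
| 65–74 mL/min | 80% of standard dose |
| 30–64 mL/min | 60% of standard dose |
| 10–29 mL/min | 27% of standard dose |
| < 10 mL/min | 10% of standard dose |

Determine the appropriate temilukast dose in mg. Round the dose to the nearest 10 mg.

SCr = 191 / 88.4 = 2.161 mg/dL
CrCl = (140 − 79) × 50.4 / (72 × 2.161) = 3074.4 / 155.59 ≈ 19.8 mL/min
CrCl ≈ 20 mL/min → bracket 10–29 mL/min.
27% of 600 mg = 162 mg → 160 mg

160 mg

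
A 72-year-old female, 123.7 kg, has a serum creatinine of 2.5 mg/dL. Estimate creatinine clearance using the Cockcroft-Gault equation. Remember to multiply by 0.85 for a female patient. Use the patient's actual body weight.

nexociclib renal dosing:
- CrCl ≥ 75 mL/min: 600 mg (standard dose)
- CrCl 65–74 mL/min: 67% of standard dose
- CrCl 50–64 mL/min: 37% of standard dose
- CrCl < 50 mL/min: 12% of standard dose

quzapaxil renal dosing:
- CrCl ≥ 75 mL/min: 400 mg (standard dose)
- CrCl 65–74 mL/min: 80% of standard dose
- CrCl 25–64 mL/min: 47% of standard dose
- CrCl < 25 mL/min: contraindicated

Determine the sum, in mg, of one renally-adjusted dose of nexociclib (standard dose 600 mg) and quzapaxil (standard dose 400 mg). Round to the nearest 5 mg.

CrCl = (140 − 72) × 123.7 / (72 × 2.5) × 0.85 = 8411.6 / 180.00 × 0.85 ≈ 39.7 mL/min
CrCl ≈ 40 mL/min.
nexociclib: < 50 mL/min → 12% of 600 mg = 72 mg.
quzapaxil: 25–64 mL/min → 47% of 400 mg = 188 mg.
Total = 72 + 188 = 260 mg.

260 mg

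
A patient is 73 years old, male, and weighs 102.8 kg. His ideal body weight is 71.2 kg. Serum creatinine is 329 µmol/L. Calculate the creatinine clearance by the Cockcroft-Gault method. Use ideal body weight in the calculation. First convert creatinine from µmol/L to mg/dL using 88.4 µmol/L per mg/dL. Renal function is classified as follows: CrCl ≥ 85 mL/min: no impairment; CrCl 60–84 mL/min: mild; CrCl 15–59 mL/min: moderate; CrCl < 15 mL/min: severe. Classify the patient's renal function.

SCr = 329 / 88.4 = 3.722 mg/dL
CrCl = (140 − 73) × 71.2 / (72 × 3.722) = 4770.4 / 267.98 ≈ 17.8 mL/min
18 mL/min falls in the 'moderate' range.

moderate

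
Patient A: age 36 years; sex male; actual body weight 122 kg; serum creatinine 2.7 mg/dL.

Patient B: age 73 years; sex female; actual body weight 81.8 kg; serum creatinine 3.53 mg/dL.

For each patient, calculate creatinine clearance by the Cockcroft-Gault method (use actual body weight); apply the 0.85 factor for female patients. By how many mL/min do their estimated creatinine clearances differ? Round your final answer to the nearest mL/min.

47 mL/min

Patient A: CrCl = (140 − 36) × 122 / (72 × 2.7) = 12688.0 / 194.40 ≈ 65.3 mL/min
Patient B: CrCl = (140 − 73) × 81.8 / (72 × 3.53) × 0.85 = 5480.6 / 254.16 × 0.85 ≈ 18.3 mL/min
|65.3 − 18.3| = 47.0 mL/min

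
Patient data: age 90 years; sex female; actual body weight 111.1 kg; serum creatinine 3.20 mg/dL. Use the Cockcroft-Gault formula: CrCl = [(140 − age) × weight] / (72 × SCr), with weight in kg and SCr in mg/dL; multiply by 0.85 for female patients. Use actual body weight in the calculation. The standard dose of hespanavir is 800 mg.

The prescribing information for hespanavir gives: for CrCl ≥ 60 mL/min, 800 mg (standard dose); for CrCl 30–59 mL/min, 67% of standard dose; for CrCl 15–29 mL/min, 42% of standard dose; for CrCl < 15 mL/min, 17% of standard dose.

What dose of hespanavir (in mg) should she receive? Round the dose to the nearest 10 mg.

340 mg

CrCl = (140 − 90) × 111.1 / (72 × 3.2) × 0.85 = 5555.0 / 230.40 × 0.85 ≈ 20.5 mL/min
CrCl ≈ 20 mL/min → bracket 15–29 mL/min.
42% of 800 mg = 336 mg → 340 mg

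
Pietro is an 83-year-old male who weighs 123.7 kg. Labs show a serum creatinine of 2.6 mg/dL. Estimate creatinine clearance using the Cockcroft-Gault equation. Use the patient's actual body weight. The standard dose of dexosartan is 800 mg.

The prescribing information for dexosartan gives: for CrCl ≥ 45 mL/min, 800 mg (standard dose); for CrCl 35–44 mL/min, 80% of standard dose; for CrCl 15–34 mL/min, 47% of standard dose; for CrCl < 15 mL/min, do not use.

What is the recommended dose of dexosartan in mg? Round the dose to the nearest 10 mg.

640 mg

CrCl = (140 − 83) × 123.7 / (72 × 2.6) = 7050.9 / 187.20 ≈ 37.7 mL/min
CrCl ≈ 38 mL/min → bracket 35–44 mL/min.
80% of 800 mg = 640 mg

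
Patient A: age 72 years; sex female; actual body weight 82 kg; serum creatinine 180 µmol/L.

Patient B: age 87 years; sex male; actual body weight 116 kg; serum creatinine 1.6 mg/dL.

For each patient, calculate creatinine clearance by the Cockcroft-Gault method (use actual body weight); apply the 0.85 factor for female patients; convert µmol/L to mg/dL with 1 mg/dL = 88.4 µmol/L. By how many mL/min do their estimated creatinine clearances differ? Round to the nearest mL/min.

Patient A: SCr = 180 / 88.4 = 2.036 mg/dL
Patient A: CrCl = (140 − 72) × 82 / (72 × 2.036) × 0.85 = 5576.0 / 146.59 × 0.85 ≈ 32.3 mL/min
Patient B: CrCl = (140 − 87) × 116 / (72 × 1.6) = 6148.0 / 115.20 ≈ 53.4 mL/min
|32.3 − 53.4| = 21.1 mL/min

21 mL/min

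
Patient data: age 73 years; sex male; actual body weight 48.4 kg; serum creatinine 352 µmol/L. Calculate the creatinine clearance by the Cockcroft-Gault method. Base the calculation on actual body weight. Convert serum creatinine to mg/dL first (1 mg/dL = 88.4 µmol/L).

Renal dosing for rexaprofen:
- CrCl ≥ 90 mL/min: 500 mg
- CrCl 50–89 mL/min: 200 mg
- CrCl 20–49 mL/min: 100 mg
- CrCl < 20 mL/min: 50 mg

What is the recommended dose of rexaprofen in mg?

50 mg

SCr = 352 / 88.4 = 3.982 mg/dL
CrCl = (140 − 73) × 48.4 / (72 × 3.982) = 3242.8 / 286.70 ≈ 11.3 mL/min
CrCl ≈ 11 mL/min → bracket < 20 mL/min.
Dose for this bracket: 50 mg.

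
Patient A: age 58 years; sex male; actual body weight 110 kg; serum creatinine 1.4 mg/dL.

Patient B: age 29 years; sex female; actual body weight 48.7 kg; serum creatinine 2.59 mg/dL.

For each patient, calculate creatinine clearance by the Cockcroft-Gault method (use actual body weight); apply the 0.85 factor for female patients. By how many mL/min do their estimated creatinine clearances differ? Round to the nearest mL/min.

65 mL/min

Patient A: CrCl = (140 − 58) × 110 / (72 × 1.4) = 9020.0 / 100.80 ≈ 89.5 mL/min
Patient B: CrCl = (140 − 29) × 48.7 / (72 × 2.59) × 0.85 = 5405.7 / 186.48 × 0.85 ≈ 24.6 mL/min
|89.5 − 24.6| = 64.9 mL/min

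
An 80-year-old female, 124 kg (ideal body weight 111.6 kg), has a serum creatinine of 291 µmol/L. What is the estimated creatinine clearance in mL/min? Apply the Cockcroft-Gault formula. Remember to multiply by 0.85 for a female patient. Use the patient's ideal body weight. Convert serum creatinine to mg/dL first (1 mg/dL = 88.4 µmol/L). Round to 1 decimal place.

24.0 mL/min

SCr = 291 / 88.4 = 3.292 mg/dL
CrCl = (140 − 80) × 111.6 / (72 × 3.292) × 0.85 = 6696.0 / 237.02 × 0.85 ≈ 24.0 mL/min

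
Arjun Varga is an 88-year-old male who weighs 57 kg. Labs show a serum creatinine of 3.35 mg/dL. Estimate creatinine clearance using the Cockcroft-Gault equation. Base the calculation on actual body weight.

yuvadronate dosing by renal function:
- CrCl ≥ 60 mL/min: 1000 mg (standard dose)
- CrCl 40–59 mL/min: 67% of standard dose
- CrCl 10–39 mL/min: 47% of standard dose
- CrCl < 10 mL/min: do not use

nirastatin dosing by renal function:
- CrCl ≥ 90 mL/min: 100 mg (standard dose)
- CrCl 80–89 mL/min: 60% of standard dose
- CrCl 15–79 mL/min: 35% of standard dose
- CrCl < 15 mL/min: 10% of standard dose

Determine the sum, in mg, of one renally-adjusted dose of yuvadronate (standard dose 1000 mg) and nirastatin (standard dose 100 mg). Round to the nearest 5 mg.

CrCl = (140 − 88) × 57 / (72 × 3.35) = 2964.0 / 241.20 ≈ 12.3 mL/min
CrCl ≈ 12 mL/min.
yuvadronate: 10–39 mL/min → 47% of 1000 mg = 470 mg.
nirastatin: < 15 mL/min → 10% of 100 mg = 10 mg.
Total = 470 + 10 = 480 mg.

480 mg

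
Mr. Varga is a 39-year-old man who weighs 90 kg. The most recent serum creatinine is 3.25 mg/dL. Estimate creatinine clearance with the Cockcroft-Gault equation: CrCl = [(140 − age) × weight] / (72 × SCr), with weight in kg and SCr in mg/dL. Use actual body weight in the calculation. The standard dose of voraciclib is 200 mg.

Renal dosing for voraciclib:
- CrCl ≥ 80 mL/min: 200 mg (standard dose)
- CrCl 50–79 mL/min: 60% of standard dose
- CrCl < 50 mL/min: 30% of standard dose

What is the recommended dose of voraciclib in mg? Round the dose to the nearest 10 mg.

CrCl = (140 − 39) × 90 / (72 × 3.25) = 9090.0 / 234.00 ≈ 38.8 mL/min
CrCl ≈ 39 mL/min → bracket < 50 mL/min.
30% of 200 mg = 60 mg

60 mg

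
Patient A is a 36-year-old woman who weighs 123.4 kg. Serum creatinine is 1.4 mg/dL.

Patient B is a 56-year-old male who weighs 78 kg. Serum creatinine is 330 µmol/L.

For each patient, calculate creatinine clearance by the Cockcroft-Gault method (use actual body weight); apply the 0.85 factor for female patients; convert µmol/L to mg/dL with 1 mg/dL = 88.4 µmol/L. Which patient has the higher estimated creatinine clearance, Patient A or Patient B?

Patient A

Patient A: CrCl = (140 − 36) × 123.4 / (72 × 1.4) × 0.85 = 12833.6 / 100.80 × 0.85 ≈ 108.2 mL/min
Patient B: SCr = 330 / 88.4 = 3.733 mg/dL
Patient B: CrCl = (140 − 56) × 78 / (72 × 3.733) = 6552.0 / 268.78 ≈ 24.4 mL/min
108.2 vs 24.4 mL/min → Patient A is higher.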